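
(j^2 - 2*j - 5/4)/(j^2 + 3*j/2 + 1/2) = (j - 5/2)/(j + 1)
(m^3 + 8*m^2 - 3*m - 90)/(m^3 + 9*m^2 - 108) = (m + 5)/(m + 6)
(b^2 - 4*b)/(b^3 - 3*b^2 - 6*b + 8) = b/(b^2 + b - 2)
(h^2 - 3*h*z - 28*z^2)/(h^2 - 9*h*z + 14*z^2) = (-h - 4*z)/(-h + 2*z)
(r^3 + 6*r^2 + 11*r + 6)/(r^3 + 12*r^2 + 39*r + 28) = (r^2 + 5*r + 6)/(r^2 + 11*r + 28)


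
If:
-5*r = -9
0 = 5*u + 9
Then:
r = 9/5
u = -9/5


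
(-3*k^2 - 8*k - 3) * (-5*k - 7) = 15*k^3 + 61*k^2 + 71*k + 21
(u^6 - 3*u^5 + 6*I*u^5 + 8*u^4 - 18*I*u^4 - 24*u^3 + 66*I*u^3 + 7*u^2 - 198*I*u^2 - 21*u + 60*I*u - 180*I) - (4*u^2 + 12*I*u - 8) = u^6 - 3*u^5 + 6*I*u^5 + 8*u^4 - 18*I*u^4 - 24*u^3 + 66*I*u^3 + 3*u^2 - 198*I*u^2 - 21*u + 48*I*u + 8 - 180*I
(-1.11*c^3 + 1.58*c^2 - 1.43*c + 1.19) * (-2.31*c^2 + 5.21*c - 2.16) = 2.5641*c^5 - 9.4329*c^4 + 13.9327*c^3 - 13.612*c^2 + 9.2887*c - 2.5704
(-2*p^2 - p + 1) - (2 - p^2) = -p^2 - p - 1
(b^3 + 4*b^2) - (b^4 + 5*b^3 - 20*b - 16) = -b^4 - 4*b^3 + 4*b^2 + 20*b + 16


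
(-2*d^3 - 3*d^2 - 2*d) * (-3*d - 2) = 6*d^4 + 13*d^3 + 12*d^2 + 4*d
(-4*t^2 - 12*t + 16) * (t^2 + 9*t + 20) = -4*t^4 - 48*t^3 - 172*t^2 - 96*t + 320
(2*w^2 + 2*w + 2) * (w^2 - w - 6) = 2*w^4 - 12*w^2 - 14*w - 12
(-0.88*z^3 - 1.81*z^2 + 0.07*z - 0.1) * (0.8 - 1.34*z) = 1.1792*z^4 + 1.7214*z^3 - 1.5418*z^2 + 0.19*z - 0.08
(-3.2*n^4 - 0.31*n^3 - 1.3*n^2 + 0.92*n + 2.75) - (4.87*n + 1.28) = -3.2*n^4 - 0.31*n^3 - 1.3*n^2 - 3.95*n + 1.47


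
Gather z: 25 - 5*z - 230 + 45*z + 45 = 40*z - 160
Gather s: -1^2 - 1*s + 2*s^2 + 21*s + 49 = 2*s^2 + 20*s + 48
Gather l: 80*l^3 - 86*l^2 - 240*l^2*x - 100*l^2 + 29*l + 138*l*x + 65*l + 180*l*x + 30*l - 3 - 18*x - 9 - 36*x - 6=80*l^3 + l^2*(-240*x - 186) + l*(318*x + 124) - 54*x - 18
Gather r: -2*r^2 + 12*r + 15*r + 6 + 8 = -2*r^2 + 27*r + 14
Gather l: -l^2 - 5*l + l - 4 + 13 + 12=-l^2 - 4*l + 21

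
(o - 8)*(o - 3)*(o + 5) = o^3 - 6*o^2 - 31*o + 120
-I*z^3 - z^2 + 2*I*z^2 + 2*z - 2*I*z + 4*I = (z - 2)*(z - 2*I)*(-I*z + 1)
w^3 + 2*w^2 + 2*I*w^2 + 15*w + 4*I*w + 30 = (w + 2)*(w - 3*I)*(w + 5*I)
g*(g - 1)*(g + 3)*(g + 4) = g^4 + 6*g^3 + 5*g^2 - 12*g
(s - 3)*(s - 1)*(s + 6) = s^3 + 2*s^2 - 21*s + 18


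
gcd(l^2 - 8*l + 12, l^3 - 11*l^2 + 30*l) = l - 6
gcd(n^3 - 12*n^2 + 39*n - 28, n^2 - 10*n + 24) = n - 4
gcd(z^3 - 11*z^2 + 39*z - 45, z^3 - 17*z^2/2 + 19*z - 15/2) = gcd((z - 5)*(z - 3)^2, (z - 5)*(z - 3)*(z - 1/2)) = z^2 - 8*z + 15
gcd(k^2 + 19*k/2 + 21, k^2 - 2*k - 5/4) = 1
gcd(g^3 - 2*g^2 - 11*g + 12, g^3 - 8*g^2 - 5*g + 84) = g^2 - g - 12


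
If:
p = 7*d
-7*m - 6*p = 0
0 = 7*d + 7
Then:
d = -1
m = 6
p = -7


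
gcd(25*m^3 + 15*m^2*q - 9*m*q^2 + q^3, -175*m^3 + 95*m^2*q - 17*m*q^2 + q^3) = 25*m^2 - 10*m*q + q^2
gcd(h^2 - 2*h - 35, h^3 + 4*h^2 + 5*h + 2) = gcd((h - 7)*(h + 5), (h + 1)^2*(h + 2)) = 1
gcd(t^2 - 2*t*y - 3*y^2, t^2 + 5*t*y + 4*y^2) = t + y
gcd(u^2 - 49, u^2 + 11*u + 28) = u + 7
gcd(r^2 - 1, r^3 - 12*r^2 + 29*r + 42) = r + 1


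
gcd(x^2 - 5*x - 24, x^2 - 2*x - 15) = x + 3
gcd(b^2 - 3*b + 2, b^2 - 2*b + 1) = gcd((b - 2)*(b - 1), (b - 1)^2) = b - 1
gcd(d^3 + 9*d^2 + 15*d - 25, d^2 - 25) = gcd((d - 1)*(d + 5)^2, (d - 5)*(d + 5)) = d + 5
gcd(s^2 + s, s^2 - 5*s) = s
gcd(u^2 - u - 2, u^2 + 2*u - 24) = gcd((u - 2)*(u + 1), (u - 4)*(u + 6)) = 1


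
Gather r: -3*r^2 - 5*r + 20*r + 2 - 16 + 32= -3*r^2 + 15*r + 18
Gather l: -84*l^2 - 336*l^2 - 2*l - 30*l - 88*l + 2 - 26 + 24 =-420*l^2 - 120*l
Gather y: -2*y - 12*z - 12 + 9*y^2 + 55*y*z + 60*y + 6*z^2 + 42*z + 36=9*y^2 + y*(55*z + 58) + 6*z^2 + 30*z + 24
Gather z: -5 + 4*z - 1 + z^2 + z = z^2 + 5*z - 6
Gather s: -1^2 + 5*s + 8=5*s + 7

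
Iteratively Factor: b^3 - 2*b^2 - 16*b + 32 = (b - 4)*(b^2 + 2*b - 8) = (b - 4)*(b - 2)*(b + 4)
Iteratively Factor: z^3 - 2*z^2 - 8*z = (z)*(z^2 - 2*z - 8) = z*(z - 4)*(z + 2)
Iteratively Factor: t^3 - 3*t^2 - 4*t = (t)*(t^2 - 3*t - 4) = t*(t + 1)*(t - 4)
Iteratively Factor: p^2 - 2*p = (p - 2)*(p)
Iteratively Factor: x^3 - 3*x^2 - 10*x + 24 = (x - 4)*(x^2 + x - 6) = (x - 4)*(x - 2)*(x + 3)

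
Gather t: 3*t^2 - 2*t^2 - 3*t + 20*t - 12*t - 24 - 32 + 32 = t^2 + 5*t - 24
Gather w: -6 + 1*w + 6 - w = 0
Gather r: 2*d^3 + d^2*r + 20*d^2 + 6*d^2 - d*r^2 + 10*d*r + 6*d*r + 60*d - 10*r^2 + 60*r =2*d^3 + 26*d^2 + 60*d + r^2*(-d - 10) + r*(d^2 + 16*d + 60)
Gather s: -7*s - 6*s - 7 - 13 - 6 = -13*s - 26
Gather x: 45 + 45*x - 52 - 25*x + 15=20*x + 8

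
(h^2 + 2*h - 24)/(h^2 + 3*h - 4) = (h^2 + 2*h - 24)/(h^2 + 3*h - 4)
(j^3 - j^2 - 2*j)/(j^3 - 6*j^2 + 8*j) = (j + 1)/(j - 4)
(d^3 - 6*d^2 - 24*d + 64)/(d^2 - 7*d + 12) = (d^3 - 6*d^2 - 24*d + 64)/(d^2 - 7*d + 12)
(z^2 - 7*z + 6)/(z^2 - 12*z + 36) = (z - 1)/(z - 6)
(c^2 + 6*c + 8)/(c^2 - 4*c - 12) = (c + 4)/(c - 6)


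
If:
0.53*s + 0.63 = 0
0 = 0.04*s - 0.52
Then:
No Solution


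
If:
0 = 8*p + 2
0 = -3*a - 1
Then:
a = -1/3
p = -1/4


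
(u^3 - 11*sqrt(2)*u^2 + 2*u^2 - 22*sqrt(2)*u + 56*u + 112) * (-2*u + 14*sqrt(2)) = -2*u^4 - 4*u^3 + 36*sqrt(2)*u^3 - 420*u^2 + 72*sqrt(2)*u^2 - 840*u + 784*sqrt(2)*u + 1568*sqrt(2)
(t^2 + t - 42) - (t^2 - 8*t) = 9*t - 42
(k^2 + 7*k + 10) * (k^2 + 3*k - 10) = k^4 + 10*k^3 + 21*k^2 - 40*k - 100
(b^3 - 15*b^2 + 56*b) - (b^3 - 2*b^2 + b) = -13*b^2 + 55*b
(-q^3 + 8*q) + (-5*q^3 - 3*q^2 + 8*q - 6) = -6*q^3 - 3*q^2 + 16*q - 6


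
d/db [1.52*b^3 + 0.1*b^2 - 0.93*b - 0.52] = 4.56*b^2 + 0.2*b - 0.93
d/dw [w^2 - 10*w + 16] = 2*w - 10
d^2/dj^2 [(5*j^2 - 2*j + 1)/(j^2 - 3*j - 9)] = 2*(13*j^3 + 138*j^2 - 63*j + 477)/(j^6 - 9*j^5 + 135*j^3 - 729*j - 729)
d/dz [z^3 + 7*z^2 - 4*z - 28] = 3*z^2 + 14*z - 4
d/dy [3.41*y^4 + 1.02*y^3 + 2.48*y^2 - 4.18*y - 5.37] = 13.64*y^3 + 3.06*y^2 + 4.96*y - 4.18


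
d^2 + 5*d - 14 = (d - 2)*(d + 7)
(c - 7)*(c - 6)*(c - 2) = c^3 - 15*c^2 + 68*c - 84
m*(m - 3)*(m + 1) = m^3 - 2*m^2 - 3*m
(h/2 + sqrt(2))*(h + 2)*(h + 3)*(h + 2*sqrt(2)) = h^4/2 + 5*h^3/2 + 2*sqrt(2)*h^3 + 7*h^2 + 10*sqrt(2)*h^2 + 12*sqrt(2)*h + 20*h + 24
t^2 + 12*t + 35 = (t + 5)*(t + 7)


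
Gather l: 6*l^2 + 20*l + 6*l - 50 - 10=6*l^2 + 26*l - 60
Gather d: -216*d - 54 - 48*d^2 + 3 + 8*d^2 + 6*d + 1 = -40*d^2 - 210*d - 50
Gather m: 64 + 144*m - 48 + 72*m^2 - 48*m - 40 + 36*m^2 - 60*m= 108*m^2 + 36*m - 24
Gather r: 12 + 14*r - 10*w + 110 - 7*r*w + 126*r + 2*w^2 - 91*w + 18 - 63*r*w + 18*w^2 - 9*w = r*(140 - 70*w) + 20*w^2 - 110*w + 140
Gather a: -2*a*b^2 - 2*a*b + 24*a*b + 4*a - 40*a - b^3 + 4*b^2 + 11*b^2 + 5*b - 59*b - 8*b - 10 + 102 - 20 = a*(-2*b^2 + 22*b - 36) - b^3 + 15*b^2 - 62*b + 72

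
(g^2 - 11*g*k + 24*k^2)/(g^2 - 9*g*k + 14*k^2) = (g^2 - 11*g*k + 24*k^2)/(g^2 - 9*g*k + 14*k^2)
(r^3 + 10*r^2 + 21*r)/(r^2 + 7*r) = r + 3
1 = 1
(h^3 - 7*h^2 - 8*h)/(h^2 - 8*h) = h + 1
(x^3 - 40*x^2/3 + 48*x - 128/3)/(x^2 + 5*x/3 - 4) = (x^2 - 12*x + 32)/(x + 3)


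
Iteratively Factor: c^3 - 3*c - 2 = (c + 1)*(c^2 - c - 2) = (c - 2)*(c + 1)*(c + 1)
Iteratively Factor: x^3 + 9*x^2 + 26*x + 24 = (x + 3)*(x^2 + 6*x + 8) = (x + 2)*(x + 3)*(x + 4)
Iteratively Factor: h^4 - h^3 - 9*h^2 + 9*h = (h + 3)*(h^3 - 4*h^2 + 3*h) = (h - 1)*(h + 3)*(h^2 - 3*h) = h*(h - 1)*(h + 3)*(h - 3)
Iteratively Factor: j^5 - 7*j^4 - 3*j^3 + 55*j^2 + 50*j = (j + 2)*(j^4 - 9*j^3 + 15*j^2 + 25*j) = (j - 5)*(j + 2)*(j^3 - 4*j^2 - 5*j) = j*(j - 5)*(j + 2)*(j^2 - 4*j - 5) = j*(j - 5)^2*(j + 2)*(j + 1)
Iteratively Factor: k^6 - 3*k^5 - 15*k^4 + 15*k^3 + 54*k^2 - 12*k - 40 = (k - 5)*(k^5 + 2*k^4 - 5*k^3 - 10*k^2 + 4*k + 8) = (k - 5)*(k - 1)*(k^4 + 3*k^3 - 2*k^2 - 12*k - 8) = (k - 5)*(k - 1)*(k + 2)*(k^3 + k^2 - 4*k - 4) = (k - 5)*(k - 1)*(k + 1)*(k + 2)*(k^2 - 4) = (k - 5)*(k - 1)*(k + 1)*(k + 2)^2*(k - 2)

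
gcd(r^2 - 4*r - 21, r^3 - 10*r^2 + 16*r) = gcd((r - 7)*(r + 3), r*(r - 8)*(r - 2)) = 1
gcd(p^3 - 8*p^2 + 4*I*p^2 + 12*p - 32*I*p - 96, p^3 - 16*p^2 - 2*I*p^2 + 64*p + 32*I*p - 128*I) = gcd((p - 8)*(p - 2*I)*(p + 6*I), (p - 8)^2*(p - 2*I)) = p^2 + p*(-8 - 2*I) + 16*I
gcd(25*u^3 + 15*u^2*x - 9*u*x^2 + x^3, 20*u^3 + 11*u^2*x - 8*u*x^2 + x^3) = -5*u^2 - 4*u*x + x^2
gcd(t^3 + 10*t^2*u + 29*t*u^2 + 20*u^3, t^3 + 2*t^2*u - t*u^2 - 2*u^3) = t + u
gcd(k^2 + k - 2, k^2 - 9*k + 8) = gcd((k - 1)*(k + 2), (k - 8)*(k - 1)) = k - 1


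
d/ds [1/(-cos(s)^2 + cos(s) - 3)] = (1 - 2*cos(s))*sin(s)/(sin(s)^2 + cos(s) - 4)^2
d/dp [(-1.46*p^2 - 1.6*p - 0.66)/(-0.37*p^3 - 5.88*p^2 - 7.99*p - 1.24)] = (-0.5402*p^4 - 1.184*p^3 + 1.5248*p^2 - 4.1408*p - 3.2894)/(0.1369*p^6 + 4.3512*p^5 + 40.487*p^4 + 94.88*p^3 + 78.4225*p^2 + 19.8152*p + 1.5376)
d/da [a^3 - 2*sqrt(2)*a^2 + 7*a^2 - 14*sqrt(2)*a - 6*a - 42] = 3*a^2 - 4*sqrt(2)*a + 14*a - 14*sqrt(2) - 6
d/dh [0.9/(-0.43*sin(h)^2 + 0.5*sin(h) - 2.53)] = (0.774*sin(h) - 0.45)*cos(h)/(0.43*sin(h)^2 - 0.5*sin(h) + 2.53)^2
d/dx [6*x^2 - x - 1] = 12*x - 1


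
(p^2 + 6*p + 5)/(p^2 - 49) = (p^2 + 6*p + 5)/(p^2 - 49)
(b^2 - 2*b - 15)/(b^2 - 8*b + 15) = (b + 3)/(b - 3)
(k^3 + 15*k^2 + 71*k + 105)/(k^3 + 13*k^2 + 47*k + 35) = (k + 3)/(k + 1)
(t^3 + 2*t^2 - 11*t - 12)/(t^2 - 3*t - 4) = (t^2 + t - 12)/(t - 4)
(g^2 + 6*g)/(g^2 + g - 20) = g*(g + 6)/(g^2 + g - 20)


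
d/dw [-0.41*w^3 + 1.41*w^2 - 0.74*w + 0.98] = -1.23*w^2 + 2.82*w - 0.74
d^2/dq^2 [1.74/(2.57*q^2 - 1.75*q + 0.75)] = (-22.985052*q^2 + 15.6513*q + 1.74*(5.14*q - 1.75)*(10.28*q - 3.5) - 6.7077)/(2.57*q^2 - 1.75*q + 0.75)^3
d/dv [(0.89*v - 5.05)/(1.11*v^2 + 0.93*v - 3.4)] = (-0.9879*v^2 + 11.211*v + 1.6705)/(1.2321*v^4 + 2.0646*v^3 - 6.6831*v^2 - 6.324*v + 11.56)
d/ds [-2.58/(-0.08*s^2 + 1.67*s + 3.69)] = (4.3086 - 0.4128*s)/(-0.08*s^2 + 1.67*s + 3.69)^2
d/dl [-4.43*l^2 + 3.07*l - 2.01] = 3.07 - 8.86*l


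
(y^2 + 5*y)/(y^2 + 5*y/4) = 4*(y + 5)/(4*y + 5)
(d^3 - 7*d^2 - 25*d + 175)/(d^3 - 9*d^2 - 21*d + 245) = (d - 5)/(d - 7)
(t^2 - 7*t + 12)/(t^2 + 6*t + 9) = (t^2 - 7*t + 12)/(t^2 + 6*t + 9)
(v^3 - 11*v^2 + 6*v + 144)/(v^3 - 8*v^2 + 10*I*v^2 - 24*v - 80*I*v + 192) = (v^2 - 3*v - 18)/(v^2 + 10*I*v - 24)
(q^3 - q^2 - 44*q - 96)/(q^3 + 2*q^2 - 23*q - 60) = (q - 8)/(q - 5)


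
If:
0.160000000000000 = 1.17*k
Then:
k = 0.14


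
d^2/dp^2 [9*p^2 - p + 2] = 18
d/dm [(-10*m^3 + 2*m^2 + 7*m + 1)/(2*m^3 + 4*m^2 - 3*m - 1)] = 2*(-22*m^4 + 16*m^3 - 5*m^2 - 6*m - 2)/(4*m^6 + 16*m^5 + 4*m^4 - 28*m^3 + m^2 + 6*m + 1)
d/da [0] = 0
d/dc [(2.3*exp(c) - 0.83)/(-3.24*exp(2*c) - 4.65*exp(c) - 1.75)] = (7.452*exp(2*c) - 5.3784*exp(c) - 7.8845)*exp(c)/(10.4976*exp(4*c) + 30.132*exp(3*c) + 32.9625*exp(2*c) + 16.275*exp(c) + 3.0625)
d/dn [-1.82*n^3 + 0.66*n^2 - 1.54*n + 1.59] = -5.46*n^2 + 1.32*n - 1.54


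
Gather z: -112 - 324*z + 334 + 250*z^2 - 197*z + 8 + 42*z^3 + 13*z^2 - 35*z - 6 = 42*z^3 + 263*z^2 - 556*z + 224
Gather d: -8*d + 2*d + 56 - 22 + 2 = 36 - 6*d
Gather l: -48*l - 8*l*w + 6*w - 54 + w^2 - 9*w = l*(-8*w - 48) + w^2 - 3*w - 54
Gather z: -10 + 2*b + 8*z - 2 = 2*b + 8*z - 12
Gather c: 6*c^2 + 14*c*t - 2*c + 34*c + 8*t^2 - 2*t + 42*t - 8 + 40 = 6*c^2 + c*(14*t + 32) + 8*t^2 + 40*t + 32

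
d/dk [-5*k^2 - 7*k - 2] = -10*k - 7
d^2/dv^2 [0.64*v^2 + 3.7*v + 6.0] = 1.28000000000000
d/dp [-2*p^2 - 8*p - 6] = -4*p - 8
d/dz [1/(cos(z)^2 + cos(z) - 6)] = (2*cos(z) + 1)*sin(z)/(cos(z)^2 + cos(z) - 6)^2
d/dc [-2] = 0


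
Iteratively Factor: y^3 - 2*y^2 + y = (y - 1)*(y^2 - y) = y*(y - 1)*(y - 1)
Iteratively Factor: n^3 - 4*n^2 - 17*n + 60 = (n + 4)*(n^2 - 8*n + 15) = (n - 3)*(n + 4)*(n - 5)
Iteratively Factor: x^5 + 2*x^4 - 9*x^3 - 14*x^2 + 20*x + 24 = (x - 2)*(x^4 + 4*x^3 - x^2 - 16*x - 12) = (x - 2)*(x + 2)*(x^3 + 2*x^2 - 5*x - 6) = (x - 2)^2*(x + 2)*(x^2 + 4*x + 3) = (x - 2)^2*(x + 1)*(x + 2)*(x + 3)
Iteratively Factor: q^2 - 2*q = (q - 2)*(q)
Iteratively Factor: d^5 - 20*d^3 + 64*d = (d - 4)*(d^4 + 4*d^3 - 4*d^2 - 16*d) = (d - 4)*(d + 4)*(d^3 - 4*d) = (d - 4)*(d + 2)*(d + 4)*(d^2 - 2*d) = (d - 4)*(d - 2)*(d + 2)*(d + 4)*(d)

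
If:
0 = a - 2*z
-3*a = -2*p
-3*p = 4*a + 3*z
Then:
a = 0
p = 0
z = 0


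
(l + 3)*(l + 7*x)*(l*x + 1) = l^3*x + 7*l^2*x^2 + 3*l^2*x + l^2 + 21*l*x^2 + 7*l*x + 3*l + 21*x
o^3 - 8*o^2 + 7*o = o*(o - 7)*(o - 1)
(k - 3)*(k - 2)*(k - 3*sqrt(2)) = k^3 - 5*k^2 - 3*sqrt(2)*k^2 + 6*k + 15*sqrt(2)*k - 18*sqrt(2)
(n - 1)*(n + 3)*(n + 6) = n^3 + 8*n^2 + 9*n - 18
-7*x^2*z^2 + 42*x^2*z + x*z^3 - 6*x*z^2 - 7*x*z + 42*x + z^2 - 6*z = (-7*x + z)*(z - 6)*(x*z + 1)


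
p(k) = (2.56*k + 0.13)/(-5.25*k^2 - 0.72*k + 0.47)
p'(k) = (2.56*k + 0.13)*(10.5*k + 0.72)/(-5.25*k^2 - 0.72*k + 0.47)^2 + 2.56/(-5.25*k^2 - 0.72*k + 0.47) = (13.44*k^2 + 1.365*k + 1.2968)/(27.5625*k^4 + 7.56*k^3 - 4.4166*k^2 - 0.6768*k + 0.2209)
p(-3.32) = 0.15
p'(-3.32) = 0.05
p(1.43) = -0.34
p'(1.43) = 0.24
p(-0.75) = 0.92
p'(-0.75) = 2.07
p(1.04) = -0.47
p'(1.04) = 0.49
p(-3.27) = 0.15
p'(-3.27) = 0.05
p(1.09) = -0.45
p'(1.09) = 0.44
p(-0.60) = 1.42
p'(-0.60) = 5.45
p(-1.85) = 0.28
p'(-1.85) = 0.17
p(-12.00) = 0.04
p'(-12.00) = 0.00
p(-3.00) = 0.17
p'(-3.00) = 0.06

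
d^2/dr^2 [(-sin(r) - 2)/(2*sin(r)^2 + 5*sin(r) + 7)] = (4*sin(r)^5 + 22*sin(r)^4 - 32*sin(r)^3 - 145*sin(r)^2 - 57*sin(r) + 26)/(5*sin(r) - cos(2*r) + 8)^3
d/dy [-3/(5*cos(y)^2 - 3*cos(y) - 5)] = 3*(3 - 10*cos(y))*sin(y)/(5*sin(y)^2 + 3*cos(y))^2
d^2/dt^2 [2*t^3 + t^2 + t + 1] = 12*t + 2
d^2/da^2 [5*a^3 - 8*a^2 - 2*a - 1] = 30*a - 16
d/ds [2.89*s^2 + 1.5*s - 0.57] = 5.78*s + 1.5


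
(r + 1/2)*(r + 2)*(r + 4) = r^3 + 13*r^2/2 + 11*r + 4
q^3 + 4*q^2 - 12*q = q*(q - 2)*(q + 6)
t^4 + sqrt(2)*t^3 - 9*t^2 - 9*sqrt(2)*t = t*(t - 3)*(t + 3)*(t + sqrt(2))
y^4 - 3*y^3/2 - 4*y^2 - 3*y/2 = y*(y - 3)*(y + 1/2)*(y + 1)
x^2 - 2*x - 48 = (x - 8)*(x + 6)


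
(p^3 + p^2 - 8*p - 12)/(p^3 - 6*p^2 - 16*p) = (p^2 - p - 6)/(p*(p - 8))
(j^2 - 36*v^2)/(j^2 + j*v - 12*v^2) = (j^2 - 36*v^2)/(j^2 + j*v - 12*v^2)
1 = 1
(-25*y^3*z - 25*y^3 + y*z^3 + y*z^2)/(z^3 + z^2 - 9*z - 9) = y*(-25*y^2 + z^2)/(z^2 - 9)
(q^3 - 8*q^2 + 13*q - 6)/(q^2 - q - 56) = (-q^3 + 8*q^2 - 13*q + 6)/(-q^2 + q + 56)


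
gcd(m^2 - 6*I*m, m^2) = m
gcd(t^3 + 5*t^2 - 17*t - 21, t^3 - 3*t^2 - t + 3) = t^2 - 2*t - 3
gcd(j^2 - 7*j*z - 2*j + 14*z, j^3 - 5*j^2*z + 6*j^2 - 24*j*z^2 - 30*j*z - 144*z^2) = 1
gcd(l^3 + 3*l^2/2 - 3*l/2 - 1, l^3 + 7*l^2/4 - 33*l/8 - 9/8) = 1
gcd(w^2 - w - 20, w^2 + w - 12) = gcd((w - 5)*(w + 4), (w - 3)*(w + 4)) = w + 4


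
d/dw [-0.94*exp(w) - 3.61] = -0.94*exp(w)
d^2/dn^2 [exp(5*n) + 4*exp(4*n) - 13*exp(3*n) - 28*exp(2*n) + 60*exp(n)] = (25*exp(4*n) + 64*exp(3*n) - 117*exp(2*n) - 112*exp(n) + 60)*exp(n)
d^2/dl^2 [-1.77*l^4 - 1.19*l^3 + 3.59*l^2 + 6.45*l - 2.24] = -21.24*l^2 - 7.14*l + 7.18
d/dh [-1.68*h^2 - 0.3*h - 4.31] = -3.36*h - 0.3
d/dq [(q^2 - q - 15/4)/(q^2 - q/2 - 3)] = 1/(2*(q^2 - 4*q + 4))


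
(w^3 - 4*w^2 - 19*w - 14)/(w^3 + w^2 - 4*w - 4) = (w - 7)/(w - 2)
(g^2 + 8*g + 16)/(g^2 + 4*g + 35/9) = 9*(g^2 + 8*g + 16)/(9*g^2 + 36*g + 35)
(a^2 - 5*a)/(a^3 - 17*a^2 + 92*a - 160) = a/(a^2 - 12*a + 32)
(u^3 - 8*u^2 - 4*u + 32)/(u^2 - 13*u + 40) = (u^2 - 4)/(u - 5)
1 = 1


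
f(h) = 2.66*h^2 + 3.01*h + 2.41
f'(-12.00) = -60.83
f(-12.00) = 349.33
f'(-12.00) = -60.83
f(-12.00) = 349.33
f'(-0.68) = -0.61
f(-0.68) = 1.59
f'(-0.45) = 0.62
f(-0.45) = 1.59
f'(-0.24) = 1.73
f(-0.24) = 1.84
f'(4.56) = 27.27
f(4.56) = 71.45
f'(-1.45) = -4.70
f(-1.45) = 3.64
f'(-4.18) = -19.23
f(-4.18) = 36.30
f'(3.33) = 20.73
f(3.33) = 41.93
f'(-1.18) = -3.27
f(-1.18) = 2.56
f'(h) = 5.32*h + 3.01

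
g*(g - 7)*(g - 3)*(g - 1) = g^4 - 11*g^3 + 31*g^2 - 21*g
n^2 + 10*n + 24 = (n + 4)*(n + 6)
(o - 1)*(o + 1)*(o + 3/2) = o^3 + 3*o^2/2 - o - 3/2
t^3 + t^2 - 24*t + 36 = (t - 3)*(t - 2)*(t + 6)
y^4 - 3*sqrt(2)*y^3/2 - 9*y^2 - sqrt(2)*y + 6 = (y - 3*sqrt(2))*(y - sqrt(2)/2)*(y + sqrt(2))^2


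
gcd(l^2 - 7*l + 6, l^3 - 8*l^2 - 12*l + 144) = l - 6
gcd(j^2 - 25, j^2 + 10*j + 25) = j + 5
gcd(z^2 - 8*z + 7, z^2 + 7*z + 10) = 1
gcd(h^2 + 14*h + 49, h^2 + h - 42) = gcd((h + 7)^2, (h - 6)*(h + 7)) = h + 7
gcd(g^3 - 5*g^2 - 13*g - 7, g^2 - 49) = g - 7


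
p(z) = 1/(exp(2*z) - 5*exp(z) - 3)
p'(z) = (-2*exp(2*z) + 5*exp(z))/(exp(2*z) - 5*exp(z) - 3)^2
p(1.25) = -0.12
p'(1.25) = -0.10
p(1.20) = -0.12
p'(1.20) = -0.07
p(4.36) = 0.00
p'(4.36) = -0.00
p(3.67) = 0.00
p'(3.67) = -0.00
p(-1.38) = -0.24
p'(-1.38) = 0.06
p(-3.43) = -0.32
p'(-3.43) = 0.02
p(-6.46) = -0.33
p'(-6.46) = 0.00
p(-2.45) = -0.29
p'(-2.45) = 0.04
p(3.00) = 0.00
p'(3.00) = -0.00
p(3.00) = 0.00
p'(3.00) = -0.00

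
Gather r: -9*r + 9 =9 - 9*r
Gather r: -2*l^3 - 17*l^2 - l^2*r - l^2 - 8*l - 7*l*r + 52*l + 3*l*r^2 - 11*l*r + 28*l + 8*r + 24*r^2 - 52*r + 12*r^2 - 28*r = -2*l^3 - 18*l^2 + 72*l + r^2*(3*l + 36) + r*(-l^2 - 18*l - 72)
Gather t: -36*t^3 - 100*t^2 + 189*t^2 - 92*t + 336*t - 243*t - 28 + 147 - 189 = -36*t^3 + 89*t^2 + t - 70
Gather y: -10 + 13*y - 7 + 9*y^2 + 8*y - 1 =9*y^2 + 21*y - 18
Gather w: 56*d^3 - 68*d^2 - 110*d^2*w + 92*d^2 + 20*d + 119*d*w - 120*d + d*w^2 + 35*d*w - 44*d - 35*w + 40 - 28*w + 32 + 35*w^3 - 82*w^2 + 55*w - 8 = 56*d^3 + 24*d^2 - 144*d + 35*w^3 + w^2*(d - 82) + w*(-110*d^2 + 154*d - 8) + 64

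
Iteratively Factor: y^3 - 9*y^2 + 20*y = (y)*(y^2 - 9*y + 20) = y*(y - 5)*(y - 4)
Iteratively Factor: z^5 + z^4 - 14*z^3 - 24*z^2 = (z + 3)*(z^4 - 2*z^3 - 8*z^2) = (z + 2)*(z + 3)*(z^3 - 4*z^2) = z*(z + 2)*(z + 3)*(z^2 - 4*z) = z*(z - 4)*(z + 2)*(z + 3)*(z)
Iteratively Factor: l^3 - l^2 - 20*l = (l - 5)*(l^2 + 4*l) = (l - 5)*(l + 4)*(l)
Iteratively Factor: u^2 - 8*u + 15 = (u - 3)*(u - 5)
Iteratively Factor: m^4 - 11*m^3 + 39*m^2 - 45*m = (m)*(m^3 - 11*m^2 + 39*m - 45) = m*(m - 5)*(m^2 - 6*m + 9) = m*(m - 5)*(m - 3)*(m - 3)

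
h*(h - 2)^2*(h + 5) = h^4 + h^3 - 16*h^2 + 20*h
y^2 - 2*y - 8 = (y - 4)*(y + 2)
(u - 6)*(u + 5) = u^2 - u - 30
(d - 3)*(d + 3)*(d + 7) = d^3 + 7*d^2 - 9*d - 63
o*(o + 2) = o^2 + 2*o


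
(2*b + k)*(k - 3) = 2*b*k - 6*b + k^2 - 3*k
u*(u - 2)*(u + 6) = u^3 + 4*u^2 - 12*u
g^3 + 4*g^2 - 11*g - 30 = (g - 3)*(g + 2)*(g + 5)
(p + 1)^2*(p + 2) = p^3 + 4*p^2 + 5*p + 2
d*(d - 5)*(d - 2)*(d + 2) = d^4 - 5*d^3 - 4*d^2 + 20*d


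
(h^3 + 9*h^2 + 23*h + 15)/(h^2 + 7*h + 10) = (h^2 + 4*h + 3)/(h + 2)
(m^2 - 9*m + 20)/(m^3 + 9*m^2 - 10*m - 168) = (m - 5)/(m^2 + 13*m + 42)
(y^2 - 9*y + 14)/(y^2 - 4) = (y - 7)/(y + 2)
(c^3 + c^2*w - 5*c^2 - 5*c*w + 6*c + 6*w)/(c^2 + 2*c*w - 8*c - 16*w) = (c^3 + c^2*w - 5*c^2 - 5*c*w + 6*c + 6*w)/(c^2 + 2*c*w - 8*c - 16*w)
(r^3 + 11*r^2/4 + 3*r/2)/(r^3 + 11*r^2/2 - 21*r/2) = (4*r^2 + 11*r + 6)/(2*(2*r^2 + 11*r - 21))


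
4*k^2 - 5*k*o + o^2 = (-4*k + o)*(-k + o)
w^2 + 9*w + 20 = (w + 4)*(w + 5)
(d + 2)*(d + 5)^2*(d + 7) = d^4 + 19*d^3 + 129*d^2 + 365*d + 350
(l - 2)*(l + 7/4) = l^2 - l/4 - 7/2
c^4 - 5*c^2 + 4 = (c - 2)*(c - 1)*(c + 1)*(c + 2)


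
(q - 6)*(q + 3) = q^2 - 3*q - 18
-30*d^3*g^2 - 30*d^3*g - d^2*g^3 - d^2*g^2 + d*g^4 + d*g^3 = g*(-6*d + g)*(5*d + g)*(d*g + d)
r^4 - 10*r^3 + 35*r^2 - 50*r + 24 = (r - 4)*(r - 3)*(r - 2)*(r - 1)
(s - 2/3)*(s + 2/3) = s^2 - 4/9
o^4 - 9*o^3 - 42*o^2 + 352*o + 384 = (o - 8)^2*(o + 1)*(o + 6)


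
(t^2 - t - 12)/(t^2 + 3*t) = (t - 4)/t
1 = 1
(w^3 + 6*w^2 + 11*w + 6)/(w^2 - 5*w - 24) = (w^2 + 3*w + 2)/(w - 8)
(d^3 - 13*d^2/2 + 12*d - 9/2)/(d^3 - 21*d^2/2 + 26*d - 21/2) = (d - 3)/(d - 7)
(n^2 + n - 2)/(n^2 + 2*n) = (n - 1)/n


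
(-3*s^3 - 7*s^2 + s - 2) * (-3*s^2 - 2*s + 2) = 9*s^5 + 27*s^4 + 5*s^3 - 10*s^2 + 6*s - 4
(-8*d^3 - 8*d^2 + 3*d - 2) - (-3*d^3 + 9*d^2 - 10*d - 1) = -5*d^3 - 17*d^2 + 13*d - 1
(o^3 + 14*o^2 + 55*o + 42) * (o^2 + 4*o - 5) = o^5 + 18*o^4 + 106*o^3 + 192*o^2 - 107*o - 210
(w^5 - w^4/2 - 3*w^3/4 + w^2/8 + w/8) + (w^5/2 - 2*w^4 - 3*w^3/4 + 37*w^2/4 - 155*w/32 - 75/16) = 3*w^5/2 - 5*w^4/2 - 3*w^3/2 + 75*w^2/8 - 151*w/32 - 75/16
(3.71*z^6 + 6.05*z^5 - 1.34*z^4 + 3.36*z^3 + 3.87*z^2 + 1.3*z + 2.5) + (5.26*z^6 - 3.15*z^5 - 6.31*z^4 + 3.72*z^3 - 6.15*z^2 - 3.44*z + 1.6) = 8.97*z^6 + 2.9*z^5 - 7.65*z^4 + 7.08*z^3 - 2.28*z^2 - 2.14*z + 4.1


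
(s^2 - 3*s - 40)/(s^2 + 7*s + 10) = (s - 8)/(s + 2)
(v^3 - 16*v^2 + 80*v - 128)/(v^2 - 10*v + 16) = (v^2 - 8*v + 16)/(v - 2)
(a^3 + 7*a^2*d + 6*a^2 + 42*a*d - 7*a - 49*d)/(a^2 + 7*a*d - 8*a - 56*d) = (a^2 + 6*a - 7)/(a - 8)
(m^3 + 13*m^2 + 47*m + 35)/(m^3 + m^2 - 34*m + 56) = (m^2 + 6*m + 5)/(m^2 - 6*m + 8)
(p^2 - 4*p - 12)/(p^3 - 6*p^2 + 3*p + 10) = (p^2 - 4*p - 12)/(p^3 - 6*p^2 + 3*p + 10)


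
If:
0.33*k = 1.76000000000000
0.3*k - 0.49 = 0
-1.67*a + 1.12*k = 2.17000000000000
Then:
No Solution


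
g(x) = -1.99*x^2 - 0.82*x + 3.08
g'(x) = -3.98*x - 0.82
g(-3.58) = -19.49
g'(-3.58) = 13.43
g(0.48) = 2.23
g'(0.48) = -2.73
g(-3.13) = -13.85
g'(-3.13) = 11.64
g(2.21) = -8.45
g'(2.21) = -9.62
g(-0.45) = 3.05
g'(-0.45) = 0.97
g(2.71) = -13.76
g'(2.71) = -11.61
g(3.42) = -23.00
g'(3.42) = -14.43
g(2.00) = -6.52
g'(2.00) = -8.78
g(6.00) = -73.48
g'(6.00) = -24.70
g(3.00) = -17.29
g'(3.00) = -12.76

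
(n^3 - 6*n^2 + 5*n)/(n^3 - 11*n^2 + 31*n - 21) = n*(n - 5)/(n^2 - 10*n + 21)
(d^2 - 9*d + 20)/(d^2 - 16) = (d - 5)/(d + 4)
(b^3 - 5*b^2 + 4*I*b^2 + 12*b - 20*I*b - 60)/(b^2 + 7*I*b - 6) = (b^2 - b*(5 + 2*I) + 10*I)/(b + I)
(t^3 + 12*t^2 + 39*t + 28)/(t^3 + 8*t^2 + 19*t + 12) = (t + 7)/(t + 3)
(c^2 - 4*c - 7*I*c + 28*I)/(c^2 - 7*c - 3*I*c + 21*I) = (c^2 - 4*c - 7*I*c + 28*I)/(c^2 - 7*c - 3*I*c + 21*I)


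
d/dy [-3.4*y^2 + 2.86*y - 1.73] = 2.86 - 6.8*y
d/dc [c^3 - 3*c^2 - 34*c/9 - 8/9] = 3*c^2 - 6*c - 34/9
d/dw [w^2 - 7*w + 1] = 2*w - 7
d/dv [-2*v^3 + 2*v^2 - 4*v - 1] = -6*v^2 + 4*v - 4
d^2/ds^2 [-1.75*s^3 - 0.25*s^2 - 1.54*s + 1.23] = -10.5*s - 0.5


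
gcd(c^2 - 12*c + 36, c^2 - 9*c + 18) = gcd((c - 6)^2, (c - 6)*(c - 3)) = c - 6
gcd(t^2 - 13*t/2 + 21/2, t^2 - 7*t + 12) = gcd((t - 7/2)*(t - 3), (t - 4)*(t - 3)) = t - 3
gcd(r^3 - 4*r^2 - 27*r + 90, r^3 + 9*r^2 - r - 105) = r^2 + 2*r - 15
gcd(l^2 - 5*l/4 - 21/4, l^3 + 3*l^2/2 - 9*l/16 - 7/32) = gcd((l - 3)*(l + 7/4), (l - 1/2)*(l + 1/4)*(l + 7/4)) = l + 7/4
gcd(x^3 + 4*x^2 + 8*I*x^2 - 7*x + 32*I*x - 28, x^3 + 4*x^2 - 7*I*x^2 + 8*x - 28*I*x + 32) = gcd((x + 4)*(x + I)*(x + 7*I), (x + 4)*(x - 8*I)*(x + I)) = x^2 + x*(4 + I) + 4*I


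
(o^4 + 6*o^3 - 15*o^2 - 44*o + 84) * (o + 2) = o^5 + 8*o^4 - 3*o^3 - 74*o^2 - 4*o + 168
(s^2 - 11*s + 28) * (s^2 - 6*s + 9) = s^4 - 17*s^3 + 103*s^2 - 267*s + 252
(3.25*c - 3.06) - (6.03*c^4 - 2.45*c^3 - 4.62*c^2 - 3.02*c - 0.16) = -6.03*c^4 + 2.45*c^3 + 4.62*c^2 + 6.27*c - 2.9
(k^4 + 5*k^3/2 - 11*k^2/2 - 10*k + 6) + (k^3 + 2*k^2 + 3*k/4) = k^4 + 7*k^3/2 - 7*k^2/2 - 37*k/4 + 6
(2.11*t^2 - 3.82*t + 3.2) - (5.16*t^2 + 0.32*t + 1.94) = -3.05*t^2 - 4.14*t + 1.26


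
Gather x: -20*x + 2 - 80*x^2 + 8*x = -80*x^2 - 12*x + 2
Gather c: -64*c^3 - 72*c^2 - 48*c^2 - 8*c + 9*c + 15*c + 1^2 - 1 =-64*c^3 - 120*c^2 + 16*c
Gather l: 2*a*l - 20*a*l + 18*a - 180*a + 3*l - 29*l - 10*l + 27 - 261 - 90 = -162*a + l*(-18*a - 36) - 324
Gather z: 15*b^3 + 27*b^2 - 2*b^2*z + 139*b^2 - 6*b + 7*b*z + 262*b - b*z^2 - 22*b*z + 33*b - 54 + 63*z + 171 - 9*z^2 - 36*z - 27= 15*b^3 + 166*b^2 + 289*b + z^2*(-b - 9) + z*(-2*b^2 - 15*b + 27) + 90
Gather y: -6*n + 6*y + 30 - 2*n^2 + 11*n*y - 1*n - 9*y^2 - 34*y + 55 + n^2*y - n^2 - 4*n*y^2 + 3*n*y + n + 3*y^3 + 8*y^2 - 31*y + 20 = -3*n^2 - 6*n + 3*y^3 + y^2*(-4*n - 1) + y*(n^2 + 14*n - 59) + 105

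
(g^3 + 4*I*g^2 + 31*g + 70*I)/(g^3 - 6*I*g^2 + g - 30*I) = (g + 7*I)/(g - 3*I)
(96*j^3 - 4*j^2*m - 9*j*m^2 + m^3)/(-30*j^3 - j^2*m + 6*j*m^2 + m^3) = (-32*j^2 + 12*j*m - m^2)/(10*j^2 - 3*j*m - m^2)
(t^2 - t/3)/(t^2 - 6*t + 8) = t*(3*t - 1)/(3*(t^2 - 6*t + 8))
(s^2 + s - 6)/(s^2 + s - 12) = (s^2 + s - 6)/(s^2 + s - 12)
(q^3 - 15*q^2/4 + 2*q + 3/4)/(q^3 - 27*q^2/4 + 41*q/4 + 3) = (q - 1)/(q - 4)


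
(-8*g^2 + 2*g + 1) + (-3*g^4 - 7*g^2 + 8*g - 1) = -3*g^4 - 15*g^2 + 10*g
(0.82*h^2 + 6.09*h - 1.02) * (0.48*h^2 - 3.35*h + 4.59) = 0.3936*h^4 + 0.1762*h^3 - 17.1273*h^2 + 31.3701*h - 4.6818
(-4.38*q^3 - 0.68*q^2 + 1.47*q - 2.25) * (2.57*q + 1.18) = -11.2566*q^4 - 6.916*q^3 + 2.9755*q^2 - 4.0479*q - 2.655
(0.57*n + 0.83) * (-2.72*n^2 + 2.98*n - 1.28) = -1.5504*n^3 - 0.559*n^2 + 1.7438*n - 1.0624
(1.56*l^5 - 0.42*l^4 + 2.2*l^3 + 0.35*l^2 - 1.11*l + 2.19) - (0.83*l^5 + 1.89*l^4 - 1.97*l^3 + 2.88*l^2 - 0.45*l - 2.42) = 0.73*l^5 - 2.31*l^4 + 4.17*l^3 - 2.53*l^2 - 0.66*l + 4.61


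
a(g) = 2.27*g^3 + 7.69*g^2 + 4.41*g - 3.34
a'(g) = 6.81*g^2 + 15.38*g + 4.41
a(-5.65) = -192.19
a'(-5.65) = 134.91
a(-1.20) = -1.48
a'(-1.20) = -4.24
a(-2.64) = -3.15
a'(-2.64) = 11.27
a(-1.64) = 0.10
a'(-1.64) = -2.50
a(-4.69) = -89.05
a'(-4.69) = 82.07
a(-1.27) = -1.19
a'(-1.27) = -4.14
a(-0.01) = -3.38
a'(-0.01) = 4.26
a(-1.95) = 0.47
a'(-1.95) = 0.31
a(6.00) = 790.28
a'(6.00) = 341.85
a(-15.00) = -6000.49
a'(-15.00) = 1305.96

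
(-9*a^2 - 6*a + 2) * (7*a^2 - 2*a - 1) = -63*a^4 - 24*a^3 + 35*a^2 + 2*a - 2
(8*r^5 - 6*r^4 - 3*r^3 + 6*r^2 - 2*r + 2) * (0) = 0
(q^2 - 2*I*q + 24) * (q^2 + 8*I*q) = q^4 + 6*I*q^3 + 40*q^2 + 192*I*q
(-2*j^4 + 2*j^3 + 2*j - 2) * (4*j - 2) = -8*j^5 + 12*j^4 - 4*j^3 + 8*j^2 - 12*j + 4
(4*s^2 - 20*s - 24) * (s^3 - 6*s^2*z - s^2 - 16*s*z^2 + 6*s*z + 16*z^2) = 4*s^5 - 24*s^4*z - 24*s^4 - 64*s^3*z^2 + 144*s^3*z - 4*s^3 + 384*s^2*z^2 + 24*s^2*z + 24*s^2 + 64*s*z^2 - 144*s*z - 384*z^2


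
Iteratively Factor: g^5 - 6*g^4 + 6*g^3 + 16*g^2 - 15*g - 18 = (g + 1)*(g^4 - 7*g^3 + 13*g^2 + 3*g - 18) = (g + 1)^2*(g^3 - 8*g^2 + 21*g - 18) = (g - 2)*(g + 1)^2*(g^2 - 6*g + 9) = (g - 3)*(g - 2)*(g + 1)^2*(g - 3)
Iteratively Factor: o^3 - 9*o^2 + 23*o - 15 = (o - 1)*(o^2 - 8*o + 15) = (o - 3)*(o - 1)*(o - 5)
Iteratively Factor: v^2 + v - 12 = (v - 3)*(v + 4)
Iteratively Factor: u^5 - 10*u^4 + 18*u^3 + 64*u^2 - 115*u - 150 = (u - 3)*(u^4 - 7*u^3 - 3*u^2 + 55*u + 50) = (u - 5)*(u - 3)*(u^3 - 2*u^2 - 13*u - 10) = (u - 5)*(u - 3)*(u + 1)*(u^2 - 3*u - 10) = (u - 5)^2*(u - 3)*(u + 1)*(u + 2)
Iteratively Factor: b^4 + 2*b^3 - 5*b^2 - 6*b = (b)*(b^3 + 2*b^2 - 5*b - 6) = b*(b + 1)*(b^2 + b - 6) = b*(b - 2)*(b + 1)*(b + 3)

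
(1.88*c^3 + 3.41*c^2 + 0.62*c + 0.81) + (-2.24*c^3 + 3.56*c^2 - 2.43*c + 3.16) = -0.36*c^3 + 6.97*c^2 - 1.81*c + 3.97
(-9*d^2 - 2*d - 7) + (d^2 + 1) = -8*d^2 - 2*d - 6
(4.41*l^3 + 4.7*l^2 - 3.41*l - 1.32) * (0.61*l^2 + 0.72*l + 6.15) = 2.6901*l^5 + 6.0422*l^4 + 28.4254*l^3 + 25.6446*l^2 - 21.9219*l - 8.118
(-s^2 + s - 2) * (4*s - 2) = -4*s^3 + 6*s^2 - 10*s + 4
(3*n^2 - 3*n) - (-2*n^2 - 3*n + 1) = 5*n^2 - 1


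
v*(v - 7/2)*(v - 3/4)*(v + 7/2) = v^4 - 3*v^3/4 - 49*v^2/4 + 147*v/16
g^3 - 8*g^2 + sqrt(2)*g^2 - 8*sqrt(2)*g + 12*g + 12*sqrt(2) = (g - 6)*(g - 2)*(g + sqrt(2))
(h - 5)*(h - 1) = h^2 - 6*h + 5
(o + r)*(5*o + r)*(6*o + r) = 30*o^3 + 41*o^2*r + 12*o*r^2 + r^3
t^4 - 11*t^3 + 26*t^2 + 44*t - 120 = (t - 6)*(t - 5)*(t - 2)*(t + 2)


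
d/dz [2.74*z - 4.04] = 2.74000000000000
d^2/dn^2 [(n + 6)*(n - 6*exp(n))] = -6*n*exp(n) - 48*exp(n) + 2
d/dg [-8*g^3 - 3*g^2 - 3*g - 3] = -24*g^2 - 6*g - 3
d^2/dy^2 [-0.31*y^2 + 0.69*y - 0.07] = -0.620000000000000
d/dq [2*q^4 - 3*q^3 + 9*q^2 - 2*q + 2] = 8*q^3 - 9*q^2 + 18*q - 2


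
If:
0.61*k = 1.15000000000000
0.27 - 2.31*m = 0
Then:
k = 1.89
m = 0.12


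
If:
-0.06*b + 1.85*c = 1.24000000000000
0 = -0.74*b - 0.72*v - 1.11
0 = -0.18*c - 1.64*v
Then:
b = -1.43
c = 0.62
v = -0.07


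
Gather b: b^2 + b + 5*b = b^2 + 6*b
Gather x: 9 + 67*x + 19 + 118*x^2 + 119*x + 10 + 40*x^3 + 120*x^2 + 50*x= 40*x^3 + 238*x^2 + 236*x + 38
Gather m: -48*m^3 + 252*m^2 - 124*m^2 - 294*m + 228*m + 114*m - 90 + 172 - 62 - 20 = -48*m^3 + 128*m^2 + 48*m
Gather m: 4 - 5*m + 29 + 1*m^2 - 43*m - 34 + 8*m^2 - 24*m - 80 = 9*m^2 - 72*m - 81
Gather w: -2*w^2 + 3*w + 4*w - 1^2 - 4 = -2*w^2 + 7*w - 5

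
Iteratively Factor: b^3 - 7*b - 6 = (b + 1)*(b^2 - b - 6) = (b - 3)*(b + 1)*(b + 2)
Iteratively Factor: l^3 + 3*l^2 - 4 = (l + 2)*(l^2 + l - 2) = (l + 2)^2*(l - 1)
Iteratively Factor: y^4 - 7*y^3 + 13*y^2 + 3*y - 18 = (y - 3)*(y^3 - 4*y^2 + y + 6) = (y - 3)^2*(y^2 - y - 2) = (y - 3)^2*(y + 1)*(y - 2)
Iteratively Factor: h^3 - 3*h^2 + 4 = (h + 1)*(h^2 - 4*h + 4) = (h - 2)*(h + 1)*(h - 2)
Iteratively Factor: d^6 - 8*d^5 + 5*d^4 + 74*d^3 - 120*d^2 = (d)*(d^5 - 8*d^4 + 5*d^3 + 74*d^2 - 120*d) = d*(d + 3)*(d^4 - 11*d^3 + 38*d^2 - 40*d) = d*(d - 5)*(d + 3)*(d^3 - 6*d^2 + 8*d) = d^2*(d - 5)*(d + 3)*(d^2 - 6*d + 8) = d^2*(d - 5)*(d - 2)*(d + 3)*(d - 4)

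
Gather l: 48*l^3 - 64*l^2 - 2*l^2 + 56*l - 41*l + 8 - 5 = 48*l^3 - 66*l^2 + 15*l + 3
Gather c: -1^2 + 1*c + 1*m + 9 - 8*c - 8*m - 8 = -7*c - 7*m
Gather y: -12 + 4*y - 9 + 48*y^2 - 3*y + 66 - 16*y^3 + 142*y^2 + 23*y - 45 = -16*y^3 + 190*y^2 + 24*y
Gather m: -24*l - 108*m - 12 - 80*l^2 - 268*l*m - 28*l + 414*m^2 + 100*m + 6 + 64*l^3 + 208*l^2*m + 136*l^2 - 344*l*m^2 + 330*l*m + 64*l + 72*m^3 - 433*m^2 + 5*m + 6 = 64*l^3 + 56*l^2 + 12*l + 72*m^3 + m^2*(-344*l - 19) + m*(208*l^2 + 62*l - 3)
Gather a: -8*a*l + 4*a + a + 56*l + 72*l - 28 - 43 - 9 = a*(5 - 8*l) + 128*l - 80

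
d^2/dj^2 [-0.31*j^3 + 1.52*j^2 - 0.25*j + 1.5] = 3.04 - 1.86*j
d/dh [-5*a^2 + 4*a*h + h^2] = 4*a + 2*h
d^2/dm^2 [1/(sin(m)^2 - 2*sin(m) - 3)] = (6*sin(m) + 4*cos(m)^2 - 18)*cos(m)^2/(-sin(m)^2 + 2*sin(m) + 3)^3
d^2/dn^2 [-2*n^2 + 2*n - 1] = -4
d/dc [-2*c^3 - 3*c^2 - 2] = 6*c*(-c - 1)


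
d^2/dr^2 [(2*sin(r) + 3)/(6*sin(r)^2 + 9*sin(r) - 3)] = (-8*sin(r)^5 - 36*sin(r)^4 - 62*sin(r)^3 + 15*sin(r)^2 + 121*sin(r) + 78)/(3*(3*sin(r) - cos(2*r))^3)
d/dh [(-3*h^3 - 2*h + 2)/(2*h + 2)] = (-6*h^3 - 9*h^2 - 4)/(2*(h^2 + 2*h + 1))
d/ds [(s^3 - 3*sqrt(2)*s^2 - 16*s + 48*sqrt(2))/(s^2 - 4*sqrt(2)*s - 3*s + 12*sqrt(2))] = ((-2*s + 3 + 4*sqrt(2))*(s^3 - 3*sqrt(2)*s^2 - 16*s + 48*sqrt(2)) + (3*s^2 - 6*sqrt(2)*s - 16)*(s^2 - 4*sqrt(2)*s - 3*s + 12*sqrt(2)))/(s^2 - 4*sqrt(2)*s - 3*s + 12*sqrt(2))^2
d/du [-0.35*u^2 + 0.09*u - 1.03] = 0.09 - 0.7*u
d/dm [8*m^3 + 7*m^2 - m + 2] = 24*m^2 + 14*m - 1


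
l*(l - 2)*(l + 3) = l^3 + l^2 - 6*l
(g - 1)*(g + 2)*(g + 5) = g^3 + 6*g^2 + 3*g - 10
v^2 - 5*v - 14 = (v - 7)*(v + 2)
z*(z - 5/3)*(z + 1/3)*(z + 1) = z^4 - z^3/3 - 17*z^2/9 - 5*z/9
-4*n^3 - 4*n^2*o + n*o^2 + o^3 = (-2*n + o)*(n + o)*(2*n + o)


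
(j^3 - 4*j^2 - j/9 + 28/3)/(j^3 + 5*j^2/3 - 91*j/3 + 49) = (j + 4/3)/(j + 7)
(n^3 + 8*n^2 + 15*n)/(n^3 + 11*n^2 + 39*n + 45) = n/(n + 3)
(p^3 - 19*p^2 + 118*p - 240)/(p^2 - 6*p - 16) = (p^2 - 11*p + 30)/(p + 2)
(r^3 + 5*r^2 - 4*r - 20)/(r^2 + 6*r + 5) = (r^2 - 4)/(r + 1)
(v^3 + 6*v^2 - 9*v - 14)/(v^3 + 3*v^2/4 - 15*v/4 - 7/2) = 4*(v + 7)/(4*v + 7)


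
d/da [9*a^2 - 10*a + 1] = 18*a - 10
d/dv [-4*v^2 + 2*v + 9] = 2 - 8*v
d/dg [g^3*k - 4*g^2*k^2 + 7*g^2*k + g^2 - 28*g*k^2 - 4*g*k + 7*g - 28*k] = 3*g^2*k - 8*g*k^2 + 14*g*k + 2*g - 28*k^2 - 4*k + 7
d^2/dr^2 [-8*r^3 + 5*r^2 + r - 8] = 10 - 48*r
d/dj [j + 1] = 1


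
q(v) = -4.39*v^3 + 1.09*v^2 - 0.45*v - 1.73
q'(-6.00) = -487.65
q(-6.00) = 988.45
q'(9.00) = -1047.60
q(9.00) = -3117.80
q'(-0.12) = -0.90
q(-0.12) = -1.65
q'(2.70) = -90.57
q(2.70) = -81.41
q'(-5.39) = -394.82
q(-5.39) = 719.80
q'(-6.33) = -541.96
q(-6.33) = 1158.26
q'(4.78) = -290.94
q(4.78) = -458.43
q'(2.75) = -94.05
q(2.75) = -86.02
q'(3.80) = -182.34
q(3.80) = -228.59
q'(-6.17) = -515.27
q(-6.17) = 1073.69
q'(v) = -13.17*v^2 + 2.18*v - 0.45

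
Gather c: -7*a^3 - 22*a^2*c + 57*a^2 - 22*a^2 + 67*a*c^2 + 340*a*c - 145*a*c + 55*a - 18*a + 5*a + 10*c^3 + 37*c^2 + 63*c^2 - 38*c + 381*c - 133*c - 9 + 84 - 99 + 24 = -7*a^3 + 35*a^2 + 42*a + 10*c^3 + c^2*(67*a + 100) + c*(-22*a^2 + 195*a + 210)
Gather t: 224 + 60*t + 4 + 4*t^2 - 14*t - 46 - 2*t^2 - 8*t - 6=2*t^2 + 38*t + 176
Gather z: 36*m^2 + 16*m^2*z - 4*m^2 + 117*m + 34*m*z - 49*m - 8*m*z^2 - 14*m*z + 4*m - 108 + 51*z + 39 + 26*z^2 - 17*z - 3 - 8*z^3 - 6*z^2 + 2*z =32*m^2 + 72*m - 8*z^3 + z^2*(20 - 8*m) + z*(16*m^2 + 20*m + 36) - 72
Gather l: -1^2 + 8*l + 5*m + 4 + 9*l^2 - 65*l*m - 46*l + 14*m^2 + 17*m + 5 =9*l^2 + l*(-65*m - 38) + 14*m^2 + 22*m + 8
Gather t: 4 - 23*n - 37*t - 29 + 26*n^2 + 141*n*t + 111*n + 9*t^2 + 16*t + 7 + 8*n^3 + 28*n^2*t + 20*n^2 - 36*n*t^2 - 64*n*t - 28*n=8*n^3 + 46*n^2 + 60*n + t^2*(9 - 36*n) + t*(28*n^2 + 77*n - 21) - 18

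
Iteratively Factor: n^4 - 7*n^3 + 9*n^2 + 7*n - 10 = (n - 5)*(n^3 - 2*n^2 - n + 2) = (n - 5)*(n - 2)*(n^2 - 1) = (n - 5)*(n - 2)*(n - 1)*(n + 1)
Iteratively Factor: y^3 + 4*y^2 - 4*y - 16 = (y - 2)*(y^2 + 6*y + 8) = (y - 2)*(y + 4)*(y + 2)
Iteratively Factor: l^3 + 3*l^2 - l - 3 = (l + 1)*(l^2 + 2*l - 3) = (l - 1)*(l + 1)*(l + 3)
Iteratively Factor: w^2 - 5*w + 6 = (w - 2)*(w - 3)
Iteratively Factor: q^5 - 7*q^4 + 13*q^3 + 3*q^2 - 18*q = (q - 2)*(q^4 - 5*q^3 + 3*q^2 + 9*q) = q*(q - 2)*(q^3 - 5*q^2 + 3*q + 9) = q*(q - 3)*(q - 2)*(q^2 - 2*q - 3) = q*(q - 3)*(q - 2)*(q + 1)*(q - 3)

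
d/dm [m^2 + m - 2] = 2*m + 1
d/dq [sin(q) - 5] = cos(q)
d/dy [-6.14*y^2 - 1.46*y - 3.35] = -12.28*y - 1.46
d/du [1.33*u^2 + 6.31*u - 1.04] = 2.66*u + 6.31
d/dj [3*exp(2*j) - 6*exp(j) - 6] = 6*(exp(j) - 1)*exp(j)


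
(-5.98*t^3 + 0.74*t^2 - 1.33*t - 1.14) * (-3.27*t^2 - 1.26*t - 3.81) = 19.5546*t^5 + 5.115*t^4 + 26.2005*t^3 + 2.5842*t^2 + 6.5037*t + 4.3434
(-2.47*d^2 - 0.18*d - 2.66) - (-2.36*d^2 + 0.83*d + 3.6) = -0.11*d^2 - 1.01*d - 6.26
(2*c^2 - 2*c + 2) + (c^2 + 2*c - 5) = 3*c^2 - 3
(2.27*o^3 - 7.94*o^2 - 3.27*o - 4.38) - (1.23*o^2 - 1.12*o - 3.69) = 2.27*o^3 - 9.17*o^2 - 2.15*o - 0.69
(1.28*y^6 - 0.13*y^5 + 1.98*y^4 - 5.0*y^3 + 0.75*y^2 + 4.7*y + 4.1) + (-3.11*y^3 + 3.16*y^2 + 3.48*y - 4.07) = 1.28*y^6 - 0.13*y^5 + 1.98*y^4 - 8.11*y^3 + 3.91*y^2 + 8.18*y + 0.0299999999999994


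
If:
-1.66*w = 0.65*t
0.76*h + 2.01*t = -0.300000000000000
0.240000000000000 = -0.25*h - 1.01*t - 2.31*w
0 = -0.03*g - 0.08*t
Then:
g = -0.68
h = -1.07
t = 0.25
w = -0.10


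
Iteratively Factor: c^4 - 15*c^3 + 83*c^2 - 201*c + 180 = (c - 3)*(c^3 - 12*c^2 + 47*c - 60) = (c - 5)*(c - 3)*(c^2 - 7*c + 12) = (c - 5)*(c - 3)^2*(c - 4)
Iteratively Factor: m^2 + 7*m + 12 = (m + 3)*(m + 4)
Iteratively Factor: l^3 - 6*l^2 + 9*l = (l - 3)*(l^2 - 3*l) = (l - 3)^2*(l)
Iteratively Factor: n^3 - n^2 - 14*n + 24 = (n + 4)*(n^2 - 5*n + 6) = (n - 2)*(n + 4)*(n - 3)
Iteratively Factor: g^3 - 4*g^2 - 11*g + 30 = (g - 2)*(g^2 - 2*g - 15) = (g - 2)*(g + 3)*(g - 5)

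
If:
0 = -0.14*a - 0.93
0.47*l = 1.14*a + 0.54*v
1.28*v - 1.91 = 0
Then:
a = -6.64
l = -14.40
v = 1.49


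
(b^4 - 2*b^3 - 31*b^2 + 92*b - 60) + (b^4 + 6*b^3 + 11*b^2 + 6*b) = 2*b^4 + 4*b^3 - 20*b^2 + 98*b - 60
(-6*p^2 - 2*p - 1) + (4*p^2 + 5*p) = -2*p^2 + 3*p - 1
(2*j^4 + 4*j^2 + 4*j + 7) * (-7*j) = -14*j^5 - 28*j^3 - 28*j^2 - 49*j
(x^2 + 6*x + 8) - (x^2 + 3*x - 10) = 3*x + 18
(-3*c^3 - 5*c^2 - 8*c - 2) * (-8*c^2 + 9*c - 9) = 24*c^5 + 13*c^4 + 46*c^3 - 11*c^2 + 54*c + 18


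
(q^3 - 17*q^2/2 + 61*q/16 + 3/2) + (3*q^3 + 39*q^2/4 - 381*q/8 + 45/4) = 4*q^3 + 5*q^2/4 - 701*q/16 + 51/4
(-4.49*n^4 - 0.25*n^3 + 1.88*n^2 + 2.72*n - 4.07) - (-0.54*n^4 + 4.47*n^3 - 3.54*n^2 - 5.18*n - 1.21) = -3.95*n^4 - 4.72*n^3 + 5.42*n^2 + 7.9*n - 2.86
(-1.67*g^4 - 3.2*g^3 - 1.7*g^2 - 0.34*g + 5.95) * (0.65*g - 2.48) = -1.0855*g^5 + 2.0616*g^4 + 6.831*g^3 + 3.995*g^2 + 4.7107*g - 14.756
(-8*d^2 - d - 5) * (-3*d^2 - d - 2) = 24*d^4 + 11*d^3 + 32*d^2 + 7*d + 10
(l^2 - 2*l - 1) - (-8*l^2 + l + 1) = 9*l^2 - 3*l - 2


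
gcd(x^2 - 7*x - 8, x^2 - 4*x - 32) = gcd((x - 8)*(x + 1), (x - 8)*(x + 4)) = x - 8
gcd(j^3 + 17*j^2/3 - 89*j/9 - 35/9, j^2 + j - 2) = 1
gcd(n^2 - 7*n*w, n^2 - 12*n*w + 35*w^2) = -n + 7*w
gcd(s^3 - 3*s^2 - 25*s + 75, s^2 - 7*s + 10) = s - 5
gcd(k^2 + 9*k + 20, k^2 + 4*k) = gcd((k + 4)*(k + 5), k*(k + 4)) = k + 4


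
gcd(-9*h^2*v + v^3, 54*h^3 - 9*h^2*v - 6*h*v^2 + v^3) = -9*h^2 + v^2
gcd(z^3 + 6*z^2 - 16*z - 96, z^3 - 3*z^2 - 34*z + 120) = z^2 + 2*z - 24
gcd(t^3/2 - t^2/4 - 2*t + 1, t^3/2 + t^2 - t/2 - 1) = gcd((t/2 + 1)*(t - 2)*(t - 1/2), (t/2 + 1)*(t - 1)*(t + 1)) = t + 2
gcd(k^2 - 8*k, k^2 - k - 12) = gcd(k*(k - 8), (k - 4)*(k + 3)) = 1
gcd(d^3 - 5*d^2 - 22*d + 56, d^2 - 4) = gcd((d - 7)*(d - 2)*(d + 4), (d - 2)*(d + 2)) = d - 2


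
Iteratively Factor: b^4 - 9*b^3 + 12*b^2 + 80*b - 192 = (b + 3)*(b^3 - 12*b^2 + 48*b - 64) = (b - 4)*(b + 3)*(b^2 - 8*b + 16) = (b - 4)^2*(b + 3)*(b - 4)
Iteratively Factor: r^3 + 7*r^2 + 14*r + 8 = (r + 2)*(r^2 + 5*r + 4) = (r + 1)*(r + 2)*(r + 4)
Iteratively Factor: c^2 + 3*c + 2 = (c + 1)*(c + 2)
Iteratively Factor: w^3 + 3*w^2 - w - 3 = (w + 1)*(w^2 + 2*w - 3) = (w - 1)*(w + 1)*(w + 3)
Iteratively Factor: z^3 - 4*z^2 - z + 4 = (z + 1)*(z^2 - 5*z + 4) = (z - 1)*(z + 1)*(z - 4)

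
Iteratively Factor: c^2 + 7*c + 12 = (c + 4)*(c + 3)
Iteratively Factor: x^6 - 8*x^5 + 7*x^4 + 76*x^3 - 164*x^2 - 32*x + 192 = (x - 2)*(x^5 - 6*x^4 - 5*x^3 + 66*x^2 - 32*x - 96) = (x - 4)*(x - 2)*(x^4 - 2*x^3 - 13*x^2 + 14*x + 24) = (x - 4)*(x - 2)^2*(x^3 - 13*x - 12) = (x - 4)*(x - 2)^2*(x + 1)*(x^2 - x - 12) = (x - 4)*(x - 2)^2*(x + 1)*(x + 3)*(x - 4)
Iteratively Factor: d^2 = (d)*(d)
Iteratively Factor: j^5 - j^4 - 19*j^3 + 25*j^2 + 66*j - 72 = (j - 3)*(j^4 + 2*j^3 - 13*j^2 - 14*j + 24) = (j - 3)*(j + 2)*(j^3 - 13*j + 12) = (j - 3)^2*(j + 2)*(j^2 + 3*j - 4) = (j - 3)^2*(j + 2)*(j + 4)*(j - 1)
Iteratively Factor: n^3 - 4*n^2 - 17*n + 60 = (n + 4)*(n^2 - 8*n + 15) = (n - 3)*(n + 4)*(n - 5)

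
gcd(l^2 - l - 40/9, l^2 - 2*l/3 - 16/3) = l - 8/3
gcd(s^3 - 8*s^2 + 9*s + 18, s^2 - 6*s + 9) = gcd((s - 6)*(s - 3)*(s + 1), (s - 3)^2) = s - 3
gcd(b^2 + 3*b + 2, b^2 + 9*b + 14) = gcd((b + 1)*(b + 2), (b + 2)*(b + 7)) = b + 2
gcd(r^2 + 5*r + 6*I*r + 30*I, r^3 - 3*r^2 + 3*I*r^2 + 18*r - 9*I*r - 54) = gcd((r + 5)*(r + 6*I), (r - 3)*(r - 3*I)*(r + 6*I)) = r + 6*I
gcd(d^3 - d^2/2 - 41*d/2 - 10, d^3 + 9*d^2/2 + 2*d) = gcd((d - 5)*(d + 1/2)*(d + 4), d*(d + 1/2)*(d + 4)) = d^2 + 9*d/2 + 2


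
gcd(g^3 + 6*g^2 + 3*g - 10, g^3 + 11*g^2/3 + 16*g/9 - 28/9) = g + 2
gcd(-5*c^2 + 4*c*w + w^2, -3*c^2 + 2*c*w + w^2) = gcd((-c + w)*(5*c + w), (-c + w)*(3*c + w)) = -c + w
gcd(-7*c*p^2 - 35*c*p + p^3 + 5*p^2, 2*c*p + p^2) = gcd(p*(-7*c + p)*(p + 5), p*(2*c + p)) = p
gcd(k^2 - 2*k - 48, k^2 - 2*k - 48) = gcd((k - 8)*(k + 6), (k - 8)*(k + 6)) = k^2 - 2*k - 48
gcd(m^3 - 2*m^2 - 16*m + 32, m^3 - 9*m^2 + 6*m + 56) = m - 4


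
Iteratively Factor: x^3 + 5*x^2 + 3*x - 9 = (x - 1)*(x^2 + 6*x + 9) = (x - 1)*(x + 3)*(x + 3)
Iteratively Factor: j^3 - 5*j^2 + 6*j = (j)*(j^2 - 5*j + 6) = j*(j - 3)*(j - 2)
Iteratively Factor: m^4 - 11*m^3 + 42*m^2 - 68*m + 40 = (m - 2)*(m^3 - 9*m^2 + 24*m - 20) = (m - 5)*(m - 2)*(m^2 - 4*m + 4) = (m - 5)*(m - 2)^2*(m - 2)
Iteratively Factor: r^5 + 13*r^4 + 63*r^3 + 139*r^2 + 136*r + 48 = (r + 4)*(r^4 + 9*r^3 + 27*r^2 + 31*r + 12) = (r + 3)*(r + 4)*(r^3 + 6*r^2 + 9*r + 4) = (r + 1)*(r + 3)*(r + 4)*(r^2 + 5*r + 4) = (r + 1)^2*(r + 3)*(r + 4)*(r + 4)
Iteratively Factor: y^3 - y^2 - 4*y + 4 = (y - 1)*(y^2 - 4) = (y - 2)*(y - 1)*(y + 2)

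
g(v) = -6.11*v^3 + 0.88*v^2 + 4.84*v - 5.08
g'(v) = -18.33*v^2 + 1.76*v + 4.84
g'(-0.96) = -13.74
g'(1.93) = -60.04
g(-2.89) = 135.76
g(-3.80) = 324.50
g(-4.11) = 414.09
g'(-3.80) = -266.53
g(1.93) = -36.39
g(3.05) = -155.49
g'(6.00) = -644.48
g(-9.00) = 4476.83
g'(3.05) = -160.31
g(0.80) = -3.77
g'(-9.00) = -1495.73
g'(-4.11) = -312.03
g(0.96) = -5.03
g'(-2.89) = -153.34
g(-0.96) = -3.51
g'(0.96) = -10.36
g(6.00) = -1264.12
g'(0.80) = -5.48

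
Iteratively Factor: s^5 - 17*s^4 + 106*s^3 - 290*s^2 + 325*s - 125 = (s - 5)*(s^4 - 12*s^3 + 46*s^2 - 60*s + 25) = (s - 5)^2*(s^3 - 7*s^2 + 11*s - 5) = (s - 5)^3*(s^2 - 2*s + 1) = (s - 5)^3*(s - 1)*(s - 1)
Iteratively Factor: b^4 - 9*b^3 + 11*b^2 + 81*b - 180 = (b - 4)*(b^3 - 5*b^2 - 9*b + 45) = (b - 4)*(b + 3)*(b^2 - 8*b + 15) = (b - 4)*(b - 3)*(b + 3)*(b - 5)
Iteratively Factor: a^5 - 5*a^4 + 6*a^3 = (a - 2)*(a^4 - 3*a^3) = a*(a - 2)*(a^3 - 3*a^2) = a*(a - 3)*(a - 2)*(a^2) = a^2*(a - 3)*(a - 2)*(a)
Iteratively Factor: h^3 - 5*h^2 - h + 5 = (h - 5)*(h^2 - 1) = (h - 5)*(h - 1)*(h + 1)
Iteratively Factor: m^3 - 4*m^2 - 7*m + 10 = (m + 2)*(m^2 - 6*m + 5) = (m - 5)*(m + 2)*(m - 1)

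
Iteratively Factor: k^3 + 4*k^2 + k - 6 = (k + 2)*(k^2 + 2*k - 3) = (k + 2)*(k + 3)*(k - 1)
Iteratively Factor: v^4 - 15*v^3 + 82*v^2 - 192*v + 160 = (v - 4)*(v^3 - 11*v^2 + 38*v - 40) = (v - 5)*(v - 4)*(v^2 - 6*v + 8) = (v - 5)*(v - 4)^2*(v - 2)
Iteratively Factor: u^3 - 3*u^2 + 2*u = (u)*(u^2 - 3*u + 2) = u*(u - 1)*(u - 2)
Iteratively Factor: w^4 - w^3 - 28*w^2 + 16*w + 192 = (w + 4)*(w^3 - 5*w^2 - 8*w + 48) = (w - 4)*(w + 4)*(w^2 - w - 12) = (w - 4)*(w + 3)*(w + 4)*(w - 4)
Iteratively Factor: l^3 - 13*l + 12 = (l - 3)*(l^2 + 3*l - 4) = (l - 3)*(l + 4)*(l - 1)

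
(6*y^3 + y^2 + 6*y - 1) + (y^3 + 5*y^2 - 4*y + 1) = 7*y^3 + 6*y^2 + 2*y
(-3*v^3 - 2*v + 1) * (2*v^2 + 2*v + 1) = -6*v^5 - 6*v^4 - 7*v^3 - 2*v^2 + 1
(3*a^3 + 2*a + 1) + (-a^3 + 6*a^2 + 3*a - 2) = 2*a^3 + 6*a^2 + 5*a - 1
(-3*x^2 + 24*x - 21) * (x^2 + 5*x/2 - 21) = -3*x^4 + 33*x^3/2 + 102*x^2 - 1113*x/2 + 441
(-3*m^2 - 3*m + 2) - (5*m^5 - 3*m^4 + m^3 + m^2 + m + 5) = -5*m^5 + 3*m^4 - m^3 - 4*m^2 - 4*m - 3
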